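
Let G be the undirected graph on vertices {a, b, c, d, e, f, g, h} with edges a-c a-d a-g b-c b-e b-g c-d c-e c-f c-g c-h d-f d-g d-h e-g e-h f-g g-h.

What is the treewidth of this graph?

A width-3 tree decomposition is:
Bags: B1 = {c, d, f, g}  B2 = {c, d, g, h}  B3 = {c, e, g, h}  B4 = {b, c, e, g}  B5 = {a, c, d, g}
Tree: B1–B2, B2–B3, B3–B4, B2–B5
The largest bag has 4 vertices, giving width 3; this decomposition certifies tw(G) ≤ 3. On the other hand G contains the 4-clique {c, d, g, h}. A clique must lie in a single bag of any decomposition, so no decomposition can have width below 3. Therefore the treewidth is 3.

3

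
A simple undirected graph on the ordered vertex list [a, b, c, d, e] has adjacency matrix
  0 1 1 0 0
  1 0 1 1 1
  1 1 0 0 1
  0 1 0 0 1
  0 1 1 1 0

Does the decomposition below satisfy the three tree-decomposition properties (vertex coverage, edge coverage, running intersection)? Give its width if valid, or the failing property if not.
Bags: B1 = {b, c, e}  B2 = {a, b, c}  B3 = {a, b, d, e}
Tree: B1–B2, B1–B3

No — bags containing vertex a are not connected in the tree.

A tree decomposition must satisfy three properties: every vertex lies in some bag; for every edge, both endpoints lie together in some bag; and for every vertex, the bags containing it form a connected subtree. Here bags containing vertex a are not connected in the tree, so the decomposition is invalid.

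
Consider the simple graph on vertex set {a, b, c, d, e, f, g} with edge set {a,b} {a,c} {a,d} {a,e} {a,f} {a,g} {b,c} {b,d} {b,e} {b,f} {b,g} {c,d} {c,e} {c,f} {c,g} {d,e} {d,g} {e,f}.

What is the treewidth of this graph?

A width-4 tree decomposition is:
Bags: B1 = {a, b, c, d, e}  B2 = {a, b, c, e, f}  B3 = {a, b, c, d, g}
Tree: B1–B2, B1–B3
Every bag has size at most 5, so the width is 5 − 1 = 4 and tw(G) ≤ 4. Conversely, {a, b, c, d, g} is a clique of size 5, and the vertices of any clique must share a bag in every tree decomposition; so some bag has ≥ 5 vertices and tw(G) ≥ 4. Therefore the treewidth is 4.

4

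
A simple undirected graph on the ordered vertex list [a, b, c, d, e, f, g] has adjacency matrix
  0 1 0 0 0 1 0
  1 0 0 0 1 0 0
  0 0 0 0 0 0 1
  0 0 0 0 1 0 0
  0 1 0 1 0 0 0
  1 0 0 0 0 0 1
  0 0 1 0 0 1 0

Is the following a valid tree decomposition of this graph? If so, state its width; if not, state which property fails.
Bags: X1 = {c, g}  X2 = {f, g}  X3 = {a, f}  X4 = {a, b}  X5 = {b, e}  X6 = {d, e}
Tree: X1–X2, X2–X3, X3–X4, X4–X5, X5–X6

Yes; width 1.

Checking the three conditions: (i) the bags cover all of {a, b, c, d, e, f, g}; (ii) for each edge, some bag contains both endpoints; (iii) the bags containing any fixed vertex form a subtree. All hold, so the decomposition is valid with width 2 − 1 = 1.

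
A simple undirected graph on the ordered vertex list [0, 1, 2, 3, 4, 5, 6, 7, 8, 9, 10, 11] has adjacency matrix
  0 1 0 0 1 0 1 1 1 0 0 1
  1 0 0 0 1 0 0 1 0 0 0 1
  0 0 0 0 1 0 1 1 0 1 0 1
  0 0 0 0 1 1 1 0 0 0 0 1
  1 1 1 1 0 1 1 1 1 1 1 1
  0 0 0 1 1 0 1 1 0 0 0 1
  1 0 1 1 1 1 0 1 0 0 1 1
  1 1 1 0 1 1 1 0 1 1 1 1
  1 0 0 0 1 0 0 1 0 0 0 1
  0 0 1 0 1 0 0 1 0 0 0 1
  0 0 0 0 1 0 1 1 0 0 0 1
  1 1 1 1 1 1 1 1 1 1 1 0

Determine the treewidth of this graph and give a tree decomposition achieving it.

Each bag holds 5 vertices, so the decomposition has width 4, which upper-bounds the treewidth. Conversely, {3, 4, 5, 6, 11} is a clique of size 5, and the vertices of any clique must share a bag in every tree decomposition; so some bag has ≥ 5 vertices and tw(G) ≥ 4. Combining the bounds, tw(G) = 4.

Treewidth 4.
One such decomposition:
Bags: B1 = {0, 4, 6, 7, 11}  B2 = {4, 5, 6, 7, 11}  B3 = {3, 4, 5, 6, 11}  B4 = {2, 4, 6, 7, 11}  B5 = {0, 4, 7, 8, 11}  B6 = {2, 4, 7, 9, 11}  B7 = {0, 1, 4, 7, 11}  B8 = {4, 6, 7, 10, 11}
Tree: B1–B2, B2–B3, B2–B4, B1–B5, B4–B6, B5–B7, B2–B8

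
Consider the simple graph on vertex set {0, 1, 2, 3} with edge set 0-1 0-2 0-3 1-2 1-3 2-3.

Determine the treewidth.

A width-3 tree decomposition is:
Bags: B1 = {0, 1, 2, 3}
Tree: (single bag)
With just one bag of size 4, the width is 4 − 1 = 3, so tw(G) ≤ 3. On the other hand G contains the 4-clique {0, 1, 2, 3}. A clique must lie in a single bag of any decomposition, so no decomposition can have width below 3. Hence tw(G) = 3 exactly.

3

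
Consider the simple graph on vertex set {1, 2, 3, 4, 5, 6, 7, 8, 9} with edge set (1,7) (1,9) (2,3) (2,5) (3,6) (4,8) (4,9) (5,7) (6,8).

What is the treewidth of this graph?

A width-2 tree decomposition is:
Bags: B1 = {2, 5, 7}  B2 = {2, 3, 7}  B3 = {3, 6, 7}  B4 = {6, 7, 8}  B5 = {4, 7, 8}  B6 = {4, 7, 9}  B7 = {1, 7, 9}
Tree: B1–B2, B2–B3, B3–B4, B4–B5, B5–B6, B6–B7
Each bag holds 3 vertices, so the decomposition has width 2, which upper-bounds the treewidth. For the lower bound, G contains the cycle 7–5–2–3–6–8–4–9–1–7, so G is not a forest; only forests have treewidth ≤ 1, hence tw(G) ≥ 2. Hence tw(G) = 2 exactly.

2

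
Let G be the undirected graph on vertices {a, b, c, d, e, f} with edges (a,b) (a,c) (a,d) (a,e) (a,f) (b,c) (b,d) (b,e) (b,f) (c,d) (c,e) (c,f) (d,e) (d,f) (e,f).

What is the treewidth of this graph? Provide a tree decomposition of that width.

With just one bag of size 6, the width is 6 − 1 = 5, so tw(G) ≤ 5. For the lower bound, the 6 vertices {a, b, c, d, e, f} are pairwise adjacent, and any tree decomposition puts a clique entirely inside one bag — forcing width ≥ 5. Therefore the treewidth is 5.

Treewidth 5.
Bags: B1 = {a, b, c, d, e, f}
Tree: (single bag)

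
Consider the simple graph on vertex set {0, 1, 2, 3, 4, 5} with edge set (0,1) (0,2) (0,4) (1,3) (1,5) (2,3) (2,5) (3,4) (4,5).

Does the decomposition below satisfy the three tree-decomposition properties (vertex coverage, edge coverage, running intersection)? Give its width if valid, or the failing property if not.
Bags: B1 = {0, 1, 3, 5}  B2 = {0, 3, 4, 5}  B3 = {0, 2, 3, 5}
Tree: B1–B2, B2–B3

Vertex coverage: the bags together contain {0, 1, 2, 3, 4, 5}, the full vertex set. Edge coverage: each edge of G has both endpoints in at least one bag. Running intersection: for every vertex, the bags containing it form a connected subtree. All three properties hold, so this is a valid tree decomposition of width max|bag| − 1 = 3, and hence tw(G) ≤ 3.

Yes; width 3.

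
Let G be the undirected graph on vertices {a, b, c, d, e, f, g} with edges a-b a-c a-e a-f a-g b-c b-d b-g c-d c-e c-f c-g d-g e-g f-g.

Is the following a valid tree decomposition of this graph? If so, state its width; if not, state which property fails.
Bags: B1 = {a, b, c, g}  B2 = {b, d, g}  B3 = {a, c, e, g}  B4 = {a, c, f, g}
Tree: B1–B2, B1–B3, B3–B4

No — edge (c,d) lies in no bag.

A tree decomposition must satisfy three properties: every vertex lies in some bag; for every edge, both endpoints lie together in some bag; and for every vertex, the bags containing it form a connected subtree. Here edge (c,d) lies in no bag, so the decomposition is invalid.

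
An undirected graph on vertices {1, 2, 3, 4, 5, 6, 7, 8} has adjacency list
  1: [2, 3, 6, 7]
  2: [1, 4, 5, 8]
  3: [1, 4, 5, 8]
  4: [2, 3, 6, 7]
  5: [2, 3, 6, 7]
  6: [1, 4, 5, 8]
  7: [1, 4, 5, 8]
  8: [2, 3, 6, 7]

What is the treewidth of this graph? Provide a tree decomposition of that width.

The largest bag has 5 vertices, giving width 4; this decomposition certifies tw(G) ≤ 4. For the lower bound: the 5 vertex sets {1,6}, {7,8}, {2,4}, {3}, {5} are disjoint, each induces a connected subgraph, and every pair is joined by at least one edge of G. Contracting each set to a single vertex therefore yields K_{5} as a minor, and since treewidth is minor-monotone, tw(G) ≥ tw(K_{5}) = 4. Therefore the treewidth is 4.

Treewidth 4.
Bags: B1 = {1, 2, 3, 6, 7}  B2 = {2, 3, 6, 7, 8}  B3 = {2, 3, 4, 6, 7}  B4 = {2, 3, 5, 6, 7}
Tree: B1–B2, B2–B3, B3–B4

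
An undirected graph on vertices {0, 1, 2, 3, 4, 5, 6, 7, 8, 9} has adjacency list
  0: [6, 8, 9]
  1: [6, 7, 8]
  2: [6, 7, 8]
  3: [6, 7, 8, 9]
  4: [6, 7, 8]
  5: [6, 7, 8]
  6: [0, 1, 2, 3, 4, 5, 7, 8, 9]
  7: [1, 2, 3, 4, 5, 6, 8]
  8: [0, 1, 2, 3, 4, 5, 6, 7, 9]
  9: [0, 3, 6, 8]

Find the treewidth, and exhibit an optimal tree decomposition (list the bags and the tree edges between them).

Treewidth 3.
One optimal decomposition is:
Bags: B1 = {5, 6, 7, 8}  B2 = {1, 6, 7, 8}  B3 = {3, 6, 7, 8}  B4 = {2, 6, 7, 8}  B5 = {4, 6, 7, 8}  B6 = {3, 6, 8, 9}  B7 = {0, 6, 8, 9}
Tree: B1–B2, B1–B3, B3–B4, B3–B5, B3–B6, B6–B7

Every bag has size at most 4, so the width is 4 − 1 = 3 and tw(G) ≤ 3. For the lower bound, the 4 vertices {0, 6, 8, 9} are pairwise adjacent, and any tree decomposition puts a clique entirely inside one bag — forcing width ≥ 3. Therefore the treewidth is 3.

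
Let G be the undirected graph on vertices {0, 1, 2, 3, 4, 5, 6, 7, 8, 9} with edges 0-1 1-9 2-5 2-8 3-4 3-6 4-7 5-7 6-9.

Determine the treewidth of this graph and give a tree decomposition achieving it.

Each bag holds 2 vertices, so the decomposition has width 1, which upper-bounds the treewidth. Since G has at least one edge (e.g. 0–1), it is not an edgeless graph, so tw(G) ≥ 1. Combining the bounds, tw(G) = 1.

Treewidth 1.
One optimal decomposition is:
Bags: B1 = {0, 1}  B2 = {1, 9}  B3 = {6, 9}  B4 = {3, 6}  B5 = {3, 4}  B6 = {4, 7}  B7 = {5, 7}  B8 = {2, 5}  B9 = {2, 8}
Tree: B1–B2, B2–B3, B3–B4, B4–B5, B5–B6, B6–B7, B7–B8, B8–B9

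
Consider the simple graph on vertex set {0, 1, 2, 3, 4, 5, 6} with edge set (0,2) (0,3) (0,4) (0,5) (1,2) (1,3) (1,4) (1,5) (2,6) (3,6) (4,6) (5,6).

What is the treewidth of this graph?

3

A width-3 tree decomposition is:
Bags: B1 = {0, 1, 3, 6}  B2 = {0, 1, 2, 6}  B3 = {0, 1, 4, 6}  B4 = {0, 1, 5, 6}
Tree: B1–B2, B2–B3, B3–B4
The largest bag has 4 vertices, giving width 3; this decomposition certifies tw(G) ≤ 3. For the lower bound: the 4 vertex sets {0,3}, {1,2}, {6}, {4} are disjoint, each induces a connected subgraph, and every pair is joined by at least one edge of G. Contracting each set to a single vertex therefore yields K_{4} as a minor, and since treewidth is minor-monotone, tw(G) ≥ tw(K_{4}) = 3. Hence tw(G) = 3 exactly.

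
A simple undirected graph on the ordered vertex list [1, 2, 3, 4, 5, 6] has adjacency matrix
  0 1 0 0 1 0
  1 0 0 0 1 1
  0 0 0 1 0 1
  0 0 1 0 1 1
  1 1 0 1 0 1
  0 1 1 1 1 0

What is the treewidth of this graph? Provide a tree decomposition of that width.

The largest bag has 3 vertices, giving width 2; this decomposition certifies tw(G) ≤ 2. On the other hand G contains the 3-clique {3, 4, 6}. A clique must lie in a single bag of any decomposition, so no decomposition can have width below 2. Combining the bounds, tw(G) = 2.

Treewidth 2.
One optimal decomposition is:
Bags: B1 = {2, 5, 6}  B2 = {4, 5, 6}  B3 = {3, 4, 6}  B4 = {1, 2, 5}
Tree: B1–B2, B2–B3, B1–B4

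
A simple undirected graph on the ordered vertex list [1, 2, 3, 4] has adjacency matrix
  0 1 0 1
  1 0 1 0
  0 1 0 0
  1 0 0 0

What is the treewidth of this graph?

1

A width-1 tree decomposition is:
Bags: B1 = {1, 4}  B2 = {1, 2}  B3 = {2, 3}
Tree: B1–B2, B2–B3
Every bag has size at most 2, so the width is 2 − 1 = 1 and tw(G) ≤ 1. Since G has at least one edge (e.g. 4–1), it is not an edgeless graph, so tw(G) ≥ 1. Hence tw(G) = 1 exactly.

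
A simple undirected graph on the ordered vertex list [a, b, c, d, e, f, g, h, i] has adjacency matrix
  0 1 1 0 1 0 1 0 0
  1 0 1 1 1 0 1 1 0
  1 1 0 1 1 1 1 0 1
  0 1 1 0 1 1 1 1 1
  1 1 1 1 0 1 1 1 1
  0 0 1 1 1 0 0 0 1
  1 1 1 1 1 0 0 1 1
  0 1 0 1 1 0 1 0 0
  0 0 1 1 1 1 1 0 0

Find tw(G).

A width-4 tree decomposition is:
Bags: B1 = {c, d, e, f, i}  B2 = {c, d, e, g, i}  B3 = {b, c, d, e, g}  B4 = {a, b, c, e, g}  B5 = {b, d, e, g, h}
Tree: B1–B2, B2–B3, B3–B4, B3–B5
Every bag has size at most 5, so the width is 5 − 1 = 4 and tw(G) ≤ 4. Conversely, {b, d, e, g, h} is a clique of size 5, and the vertices of any clique must share a bag in every tree decomposition; so some bag has ≥ 5 vertices and tw(G) ≥ 4. Therefore the treewidth is 4.

4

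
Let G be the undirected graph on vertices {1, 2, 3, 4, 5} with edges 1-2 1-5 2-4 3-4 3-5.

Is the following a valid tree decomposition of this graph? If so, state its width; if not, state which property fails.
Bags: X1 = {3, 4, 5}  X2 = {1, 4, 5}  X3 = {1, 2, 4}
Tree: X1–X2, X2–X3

Yes; width 2.

Every vertex of G appears in some bag (union = {1, 2, 3, 4, 5}); every edge is covered by a bag; and for each vertex v the set of bags containing v is connected in the bag tree. The decomposition is therefore valid. The largest bag has 3 vertices, so the width is 2.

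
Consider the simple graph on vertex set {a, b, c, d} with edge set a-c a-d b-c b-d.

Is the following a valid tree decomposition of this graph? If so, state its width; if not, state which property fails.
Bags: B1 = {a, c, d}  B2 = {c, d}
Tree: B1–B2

No — vertex b appears in no bag.

A tree decomposition must satisfy three properties: every vertex lies in some bag; for every edge, both endpoints lie together in some bag; and for every vertex, the bags containing it form a connected subtree. Here vertex b appears in no bag, so the decomposition is invalid.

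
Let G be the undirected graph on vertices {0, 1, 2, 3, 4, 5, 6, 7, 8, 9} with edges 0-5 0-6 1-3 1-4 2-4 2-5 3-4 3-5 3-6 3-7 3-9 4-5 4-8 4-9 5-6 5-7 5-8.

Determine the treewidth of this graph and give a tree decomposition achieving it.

Each bag holds 3 vertices, so the decomposition has width 2, which upper-bounds the treewidth. On the other hand G contains the 3-clique {1, 3, 4}. A clique must lie in a single bag of any decomposition, so no decomposition can have width below 2. Combining the bounds, tw(G) = 2.

Treewidth 2.
Bags: B1 = {3, 4, 5}  B2 = {4, 5, 8}  B3 = {1, 3, 4}  B4 = {3, 5, 6}  B5 = {3, 5, 7}  B6 = {0, 5, 6}  B7 = {3, 4, 9}  B8 = {2, 4, 5}
Tree: B1–B2, B1–B3, B1–B4, B4–B5, B4–B6, B3–B7, B2–B8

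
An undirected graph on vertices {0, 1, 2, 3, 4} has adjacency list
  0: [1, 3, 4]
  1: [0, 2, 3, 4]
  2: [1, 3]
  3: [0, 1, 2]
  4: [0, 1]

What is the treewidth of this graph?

A width-2 tree decomposition is:
Bags: B1 = {0, 1, 4}  B2 = {0, 1, 3}  B3 = {1, 2, 3}
Tree: B1–B2, B2–B3
Each bag holds 3 vertices, so the decomposition has width 2, which upper-bounds the treewidth. For the lower bound, the 3 vertices {0, 1, 3} are pairwise adjacent, and any tree decomposition puts a clique entirely inside one bag — forcing width ≥ 2. Hence tw(G) = 2 exactly.

2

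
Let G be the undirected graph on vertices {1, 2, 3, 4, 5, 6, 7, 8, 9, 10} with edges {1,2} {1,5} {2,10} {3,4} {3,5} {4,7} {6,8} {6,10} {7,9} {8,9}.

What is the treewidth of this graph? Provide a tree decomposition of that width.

The largest bag has 3 vertices, giving width 2; this decomposition certifies tw(G) ≤ 2. The edges 6–8–9–7–4–3–5–1–2–10–6 form a cycle, so G is not a tree and its treewidth is at least 2. Combining the bounds, tw(G) = 2.

Treewidth 2.
Bags: B1 = {6, 8, 9}  B2 = {6, 7, 9}  B3 = {4, 6, 7}  B4 = {3, 4, 6}  B5 = {3, 5, 6}  B6 = {1, 5, 6}  B7 = {1, 2, 6}  B8 = {2, 6, 10}
Tree: B1–B2, B2–B3, B3–B4, B4–B5, B5–B6, B6–B7, B7–B8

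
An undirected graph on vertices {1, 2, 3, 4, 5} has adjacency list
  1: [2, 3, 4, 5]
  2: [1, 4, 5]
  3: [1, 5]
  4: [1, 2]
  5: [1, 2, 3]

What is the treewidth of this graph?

2

A width-2 tree decomposition is:
Bags: B1 = {1, 2, 5}  B2 = {1, 2, 4}  B3 = {1, 3, 5}
Tree: B1–B2, B1–B3
Every bag has size at most 3, so the width is 3 − 1 = 2 and tw(G) ≤ 2. Conversely, {1, 2, 4} is a clique of size 3, and the vertices of any clique must share a bag in every tree decomposition; so some bag has ≥ 3 vertices and tw(G) ≥ 2. The upper and lower bounds meet at 2, so that is the treewidth.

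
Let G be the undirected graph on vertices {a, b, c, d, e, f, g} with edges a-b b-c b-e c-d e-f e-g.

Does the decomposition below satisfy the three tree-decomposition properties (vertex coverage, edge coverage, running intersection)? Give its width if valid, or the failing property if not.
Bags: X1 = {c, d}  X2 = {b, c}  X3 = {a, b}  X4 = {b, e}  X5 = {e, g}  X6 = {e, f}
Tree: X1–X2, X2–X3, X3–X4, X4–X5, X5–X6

Vertex coverage: the bags together contain {a, b, c, d, e, f, g}, the full vertex set. Edge coverage: each edge of G has both endpoints in at least one bag. Running intersection: for every vertex, the bags containing it form a connected subtree. All three properties hold, so this is a valid tree decomposition of width max|bag| − 1 = 1, and hence tw(G) ≤ 1.

Yes; width 1.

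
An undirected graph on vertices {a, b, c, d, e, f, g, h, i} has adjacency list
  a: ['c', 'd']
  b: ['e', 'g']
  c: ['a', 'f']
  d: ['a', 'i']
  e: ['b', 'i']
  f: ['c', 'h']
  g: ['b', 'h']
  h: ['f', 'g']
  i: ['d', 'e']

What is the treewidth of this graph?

A width-2 tree decomposition is:
Bags: B1 = {a, d, i}  B2 = {a, c, i}  B3 = {c, f, i}  B4 = {f, h, i}  B5 = {g, h, i}  B6 = {b, g, i}  B7 = {b, e, i}
Tree: B1–B2, B2–B3, B3–B4, B4–B5, B5–B6, B6–B7
Each bag holds 3 vertices, so the decomposition has width 2, which upper-bounds the treewidth. Since i–d–a–c–f–h–g–b–e–i is a cycle in G, G is not acyclic. Forests are exactly the graphs of treewidth ≤ 1, so tw(G) ≥ 2. The upper and lower bounds meet at 2, so that is the treewidth.

2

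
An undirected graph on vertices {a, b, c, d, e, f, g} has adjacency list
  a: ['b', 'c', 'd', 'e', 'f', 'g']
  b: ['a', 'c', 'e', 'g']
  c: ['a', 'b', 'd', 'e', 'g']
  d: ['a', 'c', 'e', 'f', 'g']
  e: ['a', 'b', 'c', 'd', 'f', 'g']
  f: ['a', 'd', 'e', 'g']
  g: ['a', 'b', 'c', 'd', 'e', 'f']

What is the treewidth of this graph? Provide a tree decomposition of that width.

Treewidth 4.
One optimal decomposition is:
Bags: B1 = {a, d, e, f, g}  B2 = {a, c, d, e, g}  B3 = {a, b, c, e, g}
Tree: B1–B2, B2–B3

The largest bag has 5 vertices, giving width 4; this decomposition certifies tw(G) ≤ 4. For the lower bound, the 5 vertices {a, c, d, e, g} are pairwise adjacent, and any tree decomposition puts a clique entirely inside one bag — forcing width ≥ 4. Therefore the treewidth is 4.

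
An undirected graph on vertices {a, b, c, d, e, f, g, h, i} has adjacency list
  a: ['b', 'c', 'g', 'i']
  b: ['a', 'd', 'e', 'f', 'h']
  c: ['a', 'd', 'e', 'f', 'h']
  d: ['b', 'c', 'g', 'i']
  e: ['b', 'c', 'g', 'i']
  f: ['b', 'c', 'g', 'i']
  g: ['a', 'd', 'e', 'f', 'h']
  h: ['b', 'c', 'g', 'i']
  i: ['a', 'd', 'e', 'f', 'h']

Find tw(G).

4

A width-4 tree decomposition is:
Bags: B1 = {a, b, c, g, i}  B2 = {b, c, f, g, i}  B3 = {b, c, e, g, i}  B4 = {b, c, d, g, i}  B5 = {b, c, g, h, i}
Tree: B1–B2, B2–B3, B3–B4, B4–B5
Each bag holds 5 vertices, so the decomposition has width 4, which upper-bounds the treewidth. For the lower bound: the 5 vertex sets {a,i}, {f,g}, {b,e}, {c}, {d} are disjoint, each induces a connected subgraph, and every pair is joined by at least one edge of G. Contracting each set to a single vertex therefore yields K_{5} as a minor, and since treewidth is minor-monotone, tw(G) ≥ tw(K_{5}) = 4. The upper and lower bounds meet at 4, so that is the treewidth.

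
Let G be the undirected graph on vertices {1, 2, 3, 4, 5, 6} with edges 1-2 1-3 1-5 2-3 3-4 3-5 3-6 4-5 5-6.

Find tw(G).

A width-2 tree decomposition is:
Bags: B1 = {3, 5, 6}  B2 = {1, 3, 5}  B3 = {3, 4, 5}  B4 = {1, 2, 3}
Tree: B1–B2, B2–B3, B2–B4
The largest bag has 3 vertices, giving width 2; this decomposition certifies tw(G) ≤ 2. For the lower bound, the 3 vertices {1, 2, 3} are pairwise adjacent, and any tree decomposition puts a clique entirely inside one bag — forcing width ≥ 2. Combining the bounds, tw(G) = 2.

2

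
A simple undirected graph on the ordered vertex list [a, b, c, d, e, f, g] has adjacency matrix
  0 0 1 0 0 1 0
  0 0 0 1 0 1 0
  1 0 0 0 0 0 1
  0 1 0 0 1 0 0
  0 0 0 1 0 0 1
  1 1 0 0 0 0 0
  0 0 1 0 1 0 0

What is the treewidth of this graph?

2

A width-2 tree decomposition is:
Bags: B1 = {c, e, g}  B2 = {c, d, e}  B3 = {b, c, d}  B4 = {b, c, f}  B5 = {a, c, f}
Tree: B1–B2, B2–B3, B3–B4, B4–B5
Each bag holds 3 vertices, so the decomposition has width 2, which upper-bounds the treewidth. For the lower bound, G contains the cycle c–g–e–d–b–f–a–c, so G is not a forest; only forests have treewidth ≤ 1, hence tw(G) ≥ 2. Combining the bounds, tw(G) = 2.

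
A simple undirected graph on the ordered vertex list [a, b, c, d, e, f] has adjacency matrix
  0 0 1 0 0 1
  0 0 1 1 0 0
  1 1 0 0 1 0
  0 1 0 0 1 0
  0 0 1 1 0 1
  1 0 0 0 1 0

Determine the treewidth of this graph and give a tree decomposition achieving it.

Treewidth 2.
One optimal decomposition is:
Bags: B1 = {b, c, d}  B2 = {c, d, e}  B3 = {a, c, e}  B4 = {a, e, f}
Tree: B1–B2, B2–B3, B3–B4

Every bag has size at most 3, so the width is 3 − 1 = 2 and tw(G) ≤ 2. The edges b–d–e–c–b form a cycle, so G is not a tree and its treewidth is at least 2. Hence tw(G) = 2 exactly.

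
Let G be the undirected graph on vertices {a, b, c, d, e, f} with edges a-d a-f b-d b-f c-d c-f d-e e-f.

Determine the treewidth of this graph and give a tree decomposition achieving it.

Every bag has size at most 3, so the width is 3 − 1 = 2 and tw(G) ≤ 2. For the lower bound, G contains the cycle f–b–d–c–f, so G is not a forest; only forests have treewidth ≤ 1, hence tw(G) ≥ 2. Combining the bounds, tw(G) = 2.

Treewidth 2.
One optimal decomposition is:
Bags: B1 = {b, d, f}  B2 = {c, d, f}  B3 = {a, d, f}  B4 = {d, e, f}
Tree: B1–B2, B2–B3, B3–B4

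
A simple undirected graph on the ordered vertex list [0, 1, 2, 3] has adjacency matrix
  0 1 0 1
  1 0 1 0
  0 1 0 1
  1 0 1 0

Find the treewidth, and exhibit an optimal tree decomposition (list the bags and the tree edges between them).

The largest bag has 3 vertices, giving width 2; this decomposition certifies tw(G) ≤ 2. For the lower bound, G contains the cycle 3–0–1–2–3, so G is not a forest; only forests have treewidth ≤ 1, hence tw(G) ≥ 2. Hence tw(G) = 2 exactly.

Treewidth 2.
Bags: B1 = {0, 1, 3}  B2 = {1, 2, 3}
Tree: B1–B2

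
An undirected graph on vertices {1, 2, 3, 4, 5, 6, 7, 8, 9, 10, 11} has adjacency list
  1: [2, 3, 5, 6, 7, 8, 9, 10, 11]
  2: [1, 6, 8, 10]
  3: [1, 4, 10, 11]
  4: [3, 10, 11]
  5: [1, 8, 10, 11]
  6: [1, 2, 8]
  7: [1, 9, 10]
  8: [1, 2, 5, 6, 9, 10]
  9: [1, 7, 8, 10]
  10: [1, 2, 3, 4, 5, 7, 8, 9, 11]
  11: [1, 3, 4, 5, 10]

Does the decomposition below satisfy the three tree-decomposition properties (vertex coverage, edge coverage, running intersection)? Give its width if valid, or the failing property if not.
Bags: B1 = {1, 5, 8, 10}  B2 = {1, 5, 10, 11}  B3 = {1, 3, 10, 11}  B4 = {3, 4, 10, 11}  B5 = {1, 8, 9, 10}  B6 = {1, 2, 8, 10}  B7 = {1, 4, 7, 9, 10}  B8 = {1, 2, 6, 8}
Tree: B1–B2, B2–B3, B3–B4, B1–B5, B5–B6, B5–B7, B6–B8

A tree decomposition must satisfy three properties: every vertex lies in some bag; for every edge, both endpoints lie together in some bag; and for every vertex, the bags containing it form a connected subtree. Here bags containing vertex 4 are not connected in the tree, so the decomposition is invalid.

No — bags containing vertex 4 are not connected in the tree.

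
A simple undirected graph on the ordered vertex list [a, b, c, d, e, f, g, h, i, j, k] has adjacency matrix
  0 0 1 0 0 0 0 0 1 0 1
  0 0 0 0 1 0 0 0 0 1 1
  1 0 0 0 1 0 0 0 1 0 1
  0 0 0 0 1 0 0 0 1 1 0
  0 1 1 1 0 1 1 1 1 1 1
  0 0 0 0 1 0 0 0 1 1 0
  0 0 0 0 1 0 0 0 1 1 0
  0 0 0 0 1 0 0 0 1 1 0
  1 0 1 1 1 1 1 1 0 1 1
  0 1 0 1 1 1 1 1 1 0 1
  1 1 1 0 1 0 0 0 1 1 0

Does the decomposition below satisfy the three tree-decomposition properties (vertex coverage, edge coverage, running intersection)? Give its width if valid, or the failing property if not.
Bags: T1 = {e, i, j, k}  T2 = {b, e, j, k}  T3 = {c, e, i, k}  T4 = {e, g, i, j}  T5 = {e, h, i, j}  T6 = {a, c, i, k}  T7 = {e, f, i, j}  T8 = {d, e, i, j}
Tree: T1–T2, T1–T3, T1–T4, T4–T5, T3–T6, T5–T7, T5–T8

Yes; width 3.

Vertex coverage: the bags together contain {a, b, c, d, e, f, g, h, i, j, k}, the full vertex set. Edge coverage: each edge of G has both endpoints in at least one bag. Running intersection: for every vertex, the bags containing it form a connected subtree. All three properties hold, so this is a valid tree decomposition of width max|bag| − 1 = 3, and hence tw(G) ≤ 3.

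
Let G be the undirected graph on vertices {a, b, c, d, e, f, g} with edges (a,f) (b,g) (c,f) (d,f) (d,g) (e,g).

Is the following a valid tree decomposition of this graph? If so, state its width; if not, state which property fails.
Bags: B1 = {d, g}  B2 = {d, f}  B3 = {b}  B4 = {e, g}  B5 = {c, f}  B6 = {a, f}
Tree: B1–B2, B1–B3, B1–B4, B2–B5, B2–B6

No — edge (g,b) lies in no bag.

A tree decomposition must satisfy three properties: every vertex lies in some bag; for every edge, both endpoints lie together in some bag; and for every vertex, the bags containing it form a connected subtree. Here edge (g,b) lies in no bag, so the decomposition is invalid.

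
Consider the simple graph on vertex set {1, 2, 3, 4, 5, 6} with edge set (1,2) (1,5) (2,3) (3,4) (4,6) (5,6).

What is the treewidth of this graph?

2

A width-2 tree decomposition is:
Bags: B1 = {1, 5, 6}  B2 = {1, 4, 6}  B3 = {1, 3, 4}  B4 = {1, 2, 3}
Tree: B1–B2, B2–B3, B3–B4
Each bag holds 3 vertices, so the decomposition has width 2, which upper-bounds the treewidth. The edges 1–5–6–4–3–2–1 form a cycle, so G is not a tree and its treewidth is at least 2. Combining the bounds, tw(G) = 2.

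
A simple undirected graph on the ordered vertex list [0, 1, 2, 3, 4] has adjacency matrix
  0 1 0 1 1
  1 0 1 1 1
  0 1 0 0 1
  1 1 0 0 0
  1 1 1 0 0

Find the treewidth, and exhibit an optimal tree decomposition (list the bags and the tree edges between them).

Every bag has size at most 3, so the width is 3 − 1 = 2 and tw(G) ≤ 2. For the lower bound, the 3 vertices {0, 1, 3} are pairwise adjacent, and any tree decomposition puts a clique entirely inside one bag — forcing width ≥ 2. The upper and lower bounds meet at 2, so that is the treewidth.

Treewidth 2.
One optimal decomposition is:
Bags: B1 = {0, 1, 4}  B2 = {0, 1, 3}  B3 = {1, 2, 4}
Tree: B1–B2, B1–B3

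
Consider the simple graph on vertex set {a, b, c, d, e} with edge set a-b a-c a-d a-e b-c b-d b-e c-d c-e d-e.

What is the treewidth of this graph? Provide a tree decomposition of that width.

With just one bag of size 5, the width is 5 − 1 = 4, so tw(G) ≤ 4. On the other hand G contains the 5-clique {a, b, c, d, e}. A clique must lie in a single bag of any decomposition, so no decomposition can have width below 4. Combining the bounds, tw(G) = 4.

Treewidth 4.
Bags: B1 = {a, b, c, d, e}
Tree: (single bag)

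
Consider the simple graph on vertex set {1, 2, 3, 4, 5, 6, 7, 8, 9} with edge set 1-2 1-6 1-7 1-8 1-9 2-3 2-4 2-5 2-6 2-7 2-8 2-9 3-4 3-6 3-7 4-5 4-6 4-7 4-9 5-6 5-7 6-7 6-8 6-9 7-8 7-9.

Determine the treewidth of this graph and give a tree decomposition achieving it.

Treewidth 4.
One such decomposition:
Bags: B1 = {2, 3, 4, 6, 7}  B2 = {2, 4, 5, 6, 7}  B3 = {2, 4, 6, 7, 9}  B4 = {1, 2, 6, 7, 9}  B5 = {1, 2, 6, 7, 8}
Tree: B1–B2, B2–B3, B3–B4, B4–B5

The largest bag has 5 vertices, giving width 4; this decomposition certifies tw(G) ≤ 4. Conversely, {1, 2, 6, 7, 8} is a clique of size 5, and the vertices of any clique must share a bag in every tree decomposition; so some bag has ≥ 5 vertices and tw(G) ≥ 4. Hence tw(G) = 4 exactly.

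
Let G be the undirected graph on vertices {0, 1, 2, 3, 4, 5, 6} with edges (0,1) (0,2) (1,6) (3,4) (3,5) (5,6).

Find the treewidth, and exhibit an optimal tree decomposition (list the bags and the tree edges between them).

The largest bag has 2 vertices, giving width 1; this decomposition certifies tw(G) ≤ 1. Since G has at least one edge (e.g. 2–0), it is not an edgeless graph, so tw(G) ≥ 1. Combining the bounds, tw(G) = 1.

Treewidth 1.
One optimal decomposition is:
Bags: B1 = {0, 2}  B2 = {0, 1}  B3 = {1, 6}  B4 = {5, 6}  B5 = {3, 5}  B6 = {3, 4}
Tree: B1–B2, B2–B3, B3–B4, B4–B5, B5–B6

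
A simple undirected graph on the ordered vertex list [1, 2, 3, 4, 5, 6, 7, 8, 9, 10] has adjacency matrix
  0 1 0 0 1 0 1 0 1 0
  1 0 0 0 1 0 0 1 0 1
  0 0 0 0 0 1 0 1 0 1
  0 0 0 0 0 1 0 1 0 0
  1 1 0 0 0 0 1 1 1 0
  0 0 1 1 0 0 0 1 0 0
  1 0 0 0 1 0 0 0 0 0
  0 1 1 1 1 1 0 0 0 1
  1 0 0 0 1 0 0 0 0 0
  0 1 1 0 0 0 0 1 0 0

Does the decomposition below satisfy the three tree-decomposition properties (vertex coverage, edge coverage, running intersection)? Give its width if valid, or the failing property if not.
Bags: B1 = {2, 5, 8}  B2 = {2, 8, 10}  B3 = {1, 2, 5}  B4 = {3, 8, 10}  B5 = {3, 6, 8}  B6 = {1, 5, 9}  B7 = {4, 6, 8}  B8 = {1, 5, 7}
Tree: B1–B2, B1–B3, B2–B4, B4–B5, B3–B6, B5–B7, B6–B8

Yes; width 2.

Vertex coverage: the bags together contain {1, 2, 3, 4, 5, 6, 7, 8, 9, 10}, the full vertex set. Edge coverage: each edge of G has both endpoints in at least one bag. Running intersection: for every vertex, the bags containing it form a connected subtree. All three properties hold, so this is a valid tree decomposition of width max|bag| − 1 = 2, and hence tw(G) ≤ 2.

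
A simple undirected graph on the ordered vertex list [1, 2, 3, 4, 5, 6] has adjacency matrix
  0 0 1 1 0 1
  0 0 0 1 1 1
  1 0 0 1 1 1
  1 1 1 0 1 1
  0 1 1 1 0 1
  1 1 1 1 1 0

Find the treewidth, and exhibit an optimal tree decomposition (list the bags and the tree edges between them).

Treewidth 3.
One optimal decomposition is:
Bags: B1 = {3, 4, 5, 6}  B2 = {2, 4, 5, 6}  B3 = {1, 3, 4, 6}
Tree: B1–B2, B1–B3

The largest bag has 4 vertices, giving width 3; this decomposition certifies tw(G) ≤ 3. For the lower bound, the 4 vertices {2, 4, 5, 6} are pairwise adjacent, and any tree decomposition puts a clique entirely inside one bag — forcing width ≥ 3. Therefore the treewidth is 3.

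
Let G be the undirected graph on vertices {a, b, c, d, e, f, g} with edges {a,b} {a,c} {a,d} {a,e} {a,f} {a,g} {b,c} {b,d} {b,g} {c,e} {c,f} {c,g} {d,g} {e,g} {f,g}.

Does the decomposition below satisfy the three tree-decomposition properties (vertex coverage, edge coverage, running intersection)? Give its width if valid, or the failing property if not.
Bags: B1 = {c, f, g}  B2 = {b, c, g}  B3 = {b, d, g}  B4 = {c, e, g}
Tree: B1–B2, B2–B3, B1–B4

A tree decomposition must satisfy three properties: every vertex lies in some bag; for every edge, both endpoints lie together in some bag; and for every vertex, the bags containing it form a connected subtree. Here vertex a appears in no bag, so the decomposition is invalid.

No — vertex a appears in no bag.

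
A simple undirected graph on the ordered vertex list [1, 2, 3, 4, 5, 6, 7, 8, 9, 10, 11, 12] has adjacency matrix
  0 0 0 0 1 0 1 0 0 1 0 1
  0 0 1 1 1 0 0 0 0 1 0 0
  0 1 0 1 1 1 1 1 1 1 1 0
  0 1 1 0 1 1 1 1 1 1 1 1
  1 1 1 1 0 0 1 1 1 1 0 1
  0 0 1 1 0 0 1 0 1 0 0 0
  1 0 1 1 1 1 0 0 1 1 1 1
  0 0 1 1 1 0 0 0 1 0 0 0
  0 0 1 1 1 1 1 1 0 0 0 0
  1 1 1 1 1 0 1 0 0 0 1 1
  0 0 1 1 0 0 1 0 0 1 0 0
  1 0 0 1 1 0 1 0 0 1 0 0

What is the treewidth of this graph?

4

A width-4 tree decomposition is:
Bags: B1 = {3, 4, 5, 7, 10}  B2 = {3, 4, 5, 7, 9}  B3 = {3, 4, 7, 10, 11}  B4 = {3, 4, 5, 8, 9}  B5 = {2, 3, 4, 5, 10}  B6 = {4, 5, 7, 10, 12}  B7 = {1, 5, 7, 10, 12}  B8 = {3, 4, 6, 7, 9}
Tree: B1–B2, B1–B3, B2–B4, B1–B5, B1–B6, B6–B7, B2–B8
Every bag has size at most 5, so the width is 5 − 1 = 4 and tw(G) ≤ 4. Conversely, {1, 5, 7, 10, 12} is a clique of size 5, and the vertices of any clique must share a bag in every tree decomposition; so some bag has ≥ 5 vertices and tw(G) ≥ 4. Hence tw(G) = 4 exactly.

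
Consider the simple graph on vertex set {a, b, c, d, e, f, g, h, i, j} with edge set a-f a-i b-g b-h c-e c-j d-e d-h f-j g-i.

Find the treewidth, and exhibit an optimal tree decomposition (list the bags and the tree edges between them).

Every bag has size at most 3, so the width is 3 − 1 = 2 and tw(G) ≤ 2. Since j–f–a–i–g–b–h–d–e–c–j is a cycle in G, G is not acyclic. Forests are exactly the graphs of treewidth ≤ 1, so tw(G) ≥ 2. Hence tw(G) = 2 exactly.

Treewidth 2.
Bags: B1 = {a, f, j}  B2 = {a, i, j}  B3 = {g, i, j}  B4 = {b, g, j}  B5 = {b, h, j}  B6 = {d, h, j}  B7 = {d, e, j}  B8 = {c, e, j}
Tree: B1–B2, B2–B3, B3–B4, B4–B5, B5–B6, B6–B7, B7–B8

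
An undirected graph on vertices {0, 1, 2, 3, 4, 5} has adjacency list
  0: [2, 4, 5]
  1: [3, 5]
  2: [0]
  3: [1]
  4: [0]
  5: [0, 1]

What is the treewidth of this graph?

A width-1 tree decomposition is:
Bags: B1 = {0, 2}  B2 = {0, 5}  B3 = {0, 4}  B4 = {1, 5}  B5 = {1, 3}
Tree: B1–B2, B1–B3, B2–B4, B4–B5
The largest bag has 2 vertices, giving width 1; this decomposition certifies tw(G) ≤ 1. G has an edge, so its treewidth is at least 1. Combining the bounds, tw(G) = 1.

1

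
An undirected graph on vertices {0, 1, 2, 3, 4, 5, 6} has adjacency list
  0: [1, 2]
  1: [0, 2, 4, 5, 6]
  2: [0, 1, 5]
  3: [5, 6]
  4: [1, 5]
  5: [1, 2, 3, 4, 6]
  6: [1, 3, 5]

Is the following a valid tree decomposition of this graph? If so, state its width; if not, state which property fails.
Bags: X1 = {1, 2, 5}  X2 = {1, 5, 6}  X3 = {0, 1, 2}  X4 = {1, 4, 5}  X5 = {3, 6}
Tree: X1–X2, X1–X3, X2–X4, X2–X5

A tree decomposition must satisfy three properties: every vertex lies in some bag; for every edge, both endpoints lie together in some bag; and for every vertex, the bags containing it form a connected subtree. Here edge (5,3) lies in no bag, so the decomposition is invalid.

No — edge (5,3) lies in no bag.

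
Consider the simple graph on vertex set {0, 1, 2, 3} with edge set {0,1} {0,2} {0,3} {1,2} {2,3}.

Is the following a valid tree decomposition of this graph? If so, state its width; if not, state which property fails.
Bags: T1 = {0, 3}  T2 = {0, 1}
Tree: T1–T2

A tree decomposition must satisfy three properties: every vertex lies in some bag; for every edge, both endpoints lie together in some bag; and for every vertex, the bags containing it form a connected subtree. Here vertex 2 appears in no bag, so the decomposition is invalid.

No — vertex 2 appears in no bag.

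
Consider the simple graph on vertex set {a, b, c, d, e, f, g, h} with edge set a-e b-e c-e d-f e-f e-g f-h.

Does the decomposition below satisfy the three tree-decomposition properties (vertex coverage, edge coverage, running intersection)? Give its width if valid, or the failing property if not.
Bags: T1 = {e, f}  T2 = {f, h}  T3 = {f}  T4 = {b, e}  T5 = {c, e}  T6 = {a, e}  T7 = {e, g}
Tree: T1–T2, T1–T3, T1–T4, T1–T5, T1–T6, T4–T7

A tree decomposition must satisfy three properties: every vertex lies in some bag; for every edge, both endpoints lie together in some bag; and for every vertex, the bags containing it form a connected subtree. Here vertex d appears in no bag, so the decomposition is invalid.

No — vertex d appears in no bag.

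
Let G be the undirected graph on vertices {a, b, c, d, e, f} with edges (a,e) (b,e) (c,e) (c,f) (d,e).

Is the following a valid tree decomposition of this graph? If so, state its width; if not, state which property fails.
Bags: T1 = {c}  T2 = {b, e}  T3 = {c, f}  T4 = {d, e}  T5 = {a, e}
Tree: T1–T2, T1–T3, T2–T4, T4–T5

A tree decomposition must satisfy three properties: every vertex lies in some bag; for every edge, both endpoints lie together in some bag; and for every vertex, the bags containing it form a connected subtree. Here edge (e,c) lies in no bag, so the decomposition is invalid.

No — edge (e,c) lies in no bag.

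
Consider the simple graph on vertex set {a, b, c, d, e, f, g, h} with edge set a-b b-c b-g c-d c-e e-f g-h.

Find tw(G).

A width-1 tree decomposition is:
Bags: B1 = {c, e}  B2 = {e, f}  B3 = {c, d}  B4 = {b, c}  B5 = {b, g}  B6 = {g, h}  B7 = {a, b}
Tree: B1–B2, B1–B3, B1–B4, B4–B5, B5–B6, B4–B7
Every bag has size at most 2, so the width is 2 − 1 = 1 and tw(G) ≤ 1. Any graph with an edge has treewidth ≥ 1, and G has the edge c–e. The upper and lower bounds meet at 1, so that is the treewidth.

1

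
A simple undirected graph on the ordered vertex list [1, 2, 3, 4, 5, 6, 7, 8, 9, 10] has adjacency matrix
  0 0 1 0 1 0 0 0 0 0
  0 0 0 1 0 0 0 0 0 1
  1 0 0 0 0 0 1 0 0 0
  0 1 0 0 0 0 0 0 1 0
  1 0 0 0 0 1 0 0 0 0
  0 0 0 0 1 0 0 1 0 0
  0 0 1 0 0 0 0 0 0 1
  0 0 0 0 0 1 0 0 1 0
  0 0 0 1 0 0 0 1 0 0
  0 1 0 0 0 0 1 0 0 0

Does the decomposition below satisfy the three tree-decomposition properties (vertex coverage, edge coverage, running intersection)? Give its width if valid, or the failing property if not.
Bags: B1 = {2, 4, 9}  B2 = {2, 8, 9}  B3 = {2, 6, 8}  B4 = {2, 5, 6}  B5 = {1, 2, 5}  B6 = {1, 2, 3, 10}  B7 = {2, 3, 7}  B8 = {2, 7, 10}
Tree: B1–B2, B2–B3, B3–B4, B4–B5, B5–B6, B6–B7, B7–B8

No — bags containing vertex 10 are not connected in the tree.

A tree decomposition must satisfy three properties: every vertex lies in some bag; for every edge, both endpoints lie together in some bag; and for every vertex, the bags containing it form a connected subtree. Here bags containing vertex 10 are not connected in the tree, so the decomposition is invalid.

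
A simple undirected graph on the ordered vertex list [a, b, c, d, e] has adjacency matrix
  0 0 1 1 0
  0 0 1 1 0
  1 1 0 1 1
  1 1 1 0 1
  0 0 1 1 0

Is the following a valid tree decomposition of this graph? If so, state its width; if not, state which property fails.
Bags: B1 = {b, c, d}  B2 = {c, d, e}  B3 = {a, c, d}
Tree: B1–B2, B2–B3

Yes; width 2.

Every vertex of G appears in some bag (union = {a, b, c, d, e}); every edge is covered by a bag; and for each vertex v the set of bags containing v is connected in the bag tree. The decomposition is therefore valid. The largest bag has 3 vertices, so the width is 2.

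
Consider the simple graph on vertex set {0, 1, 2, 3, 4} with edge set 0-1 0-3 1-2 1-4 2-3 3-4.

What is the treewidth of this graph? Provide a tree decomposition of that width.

Every bag has size at most 3, so the width is 3 − 1 = 2 and tw(G) ≤ 2. Since 4–1–0–3–4 is a cycle in G, G is not acyclic. Forests are exactly the graphs of treewidth ≤ 1, so tw(G) ≥ 2. The upper and lower bounds meet at 2, so that is the treewidth.

Treewidth 2.
One such decomposition:
Bags: B1 = {1, 3, 4}  B2 = {0, 1, 3}  B3 = {1, 2, 3}
Tree: B1–B2, B2–B3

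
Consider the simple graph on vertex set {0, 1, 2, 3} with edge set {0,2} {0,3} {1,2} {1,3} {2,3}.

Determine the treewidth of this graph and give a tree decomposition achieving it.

Each bag holds 3 vertices, so the decomposition has width 2, which upper-bounds the treewidth. On the other hand G contains the 3-clique {0, 2, 3}. A clique must lie in a single bag of any decomposition, so no decomposition can have width below 2. The upper and lower bounds meet at 2, so that is the treewidth.

Treewidth 2.
One optimal decomposition is:
Bags: B1 = {0, 2, 3}  B2 = {1, 2, 3}
Tree: B1–B2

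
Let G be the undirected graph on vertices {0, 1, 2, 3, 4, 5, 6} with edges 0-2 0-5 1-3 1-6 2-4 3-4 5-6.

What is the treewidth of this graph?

2

A width-2 tree decomposition is:
Bags: B1 = {1, 3, 4}  B2 = {1, 4, 6}  B3 = {4, 5, 6}  B4 = {0, 4, 5}  B5 = {0, 2, 4}
Tree: B1–B2, B2–B3, B3–B4, B4–B5
The largest bag has 3 vertices, giving width 2; this decomposition certifies tw(G) ≤ 2. Since 4–3–1–6–5–0–2–4 is a cycle in G, G is not acyclic. Forests are exactly the graphs of treewidth ≤ 1, so tw(G) ≥ 2. Combining the bounds, tw(G) = 2.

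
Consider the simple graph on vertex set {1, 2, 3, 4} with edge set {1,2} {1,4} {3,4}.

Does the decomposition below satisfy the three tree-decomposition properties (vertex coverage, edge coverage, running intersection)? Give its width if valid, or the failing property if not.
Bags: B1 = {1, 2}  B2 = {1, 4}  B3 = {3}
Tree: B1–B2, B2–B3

A tree decomposition must satisfy three properties: every vertex lies in some bag; for every edge, both endpoints lie together in some bag; and for every vertex, the bags containing it form a connected subtree. Here edge (4,3) lies in no bag, so the decomposition is invalid.

No — edge (4,3) lies in no bag.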